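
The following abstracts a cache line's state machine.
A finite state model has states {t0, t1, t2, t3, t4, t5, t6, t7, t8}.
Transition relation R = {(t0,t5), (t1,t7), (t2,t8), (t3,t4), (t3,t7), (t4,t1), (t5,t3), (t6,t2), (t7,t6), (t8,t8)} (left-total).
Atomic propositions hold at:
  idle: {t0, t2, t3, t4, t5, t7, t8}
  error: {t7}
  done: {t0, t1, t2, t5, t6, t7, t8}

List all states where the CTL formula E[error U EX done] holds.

{t0, t1, t2, t3, t4, t6, t7, t8}

Sat(EX done) = {s : some successor in {t0, t1, t2, t5, t6, t7, t8}} = {t0, t1, t2, t3, t4, t6, t7, t8}
E[error U EX done]: least fixpoint, start Z0 = Sat(EX done) = {t0, t1, t2, t3, t4, t6, t7, t8}, add states in Sat(error) with some successor in Z. Already a fixed point.
Sat(E[error U EX done]) = {t0, t1, t2, t3, t4, t6, t7, t8}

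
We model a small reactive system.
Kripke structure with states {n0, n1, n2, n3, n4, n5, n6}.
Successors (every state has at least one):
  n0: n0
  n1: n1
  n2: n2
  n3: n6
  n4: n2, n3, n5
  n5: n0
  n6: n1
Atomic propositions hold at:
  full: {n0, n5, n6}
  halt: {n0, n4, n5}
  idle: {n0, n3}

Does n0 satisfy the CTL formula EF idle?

Yes

EF idle: least fixpoint, start Z0 = {n0, n3}, add states with some successor in Z. Z1 = {n0, n3, n4, n5}; fixed.
Sat(EF idle) = {n0, n3, n4, n5}
n0 ∈ Sat(EF idle) = {n0, n3, n4, n5}, so the formula holds at n0.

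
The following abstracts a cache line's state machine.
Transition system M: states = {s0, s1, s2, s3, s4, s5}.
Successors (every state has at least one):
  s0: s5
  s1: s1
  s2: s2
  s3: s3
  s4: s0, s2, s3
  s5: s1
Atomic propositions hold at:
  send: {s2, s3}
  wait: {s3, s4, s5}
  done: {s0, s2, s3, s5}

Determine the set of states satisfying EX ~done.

{s1, s5}

Sat(~done) = {s1, s4}
Sat(EX ~done) = {s : some successor in {s1, s4}} = {s1, s5}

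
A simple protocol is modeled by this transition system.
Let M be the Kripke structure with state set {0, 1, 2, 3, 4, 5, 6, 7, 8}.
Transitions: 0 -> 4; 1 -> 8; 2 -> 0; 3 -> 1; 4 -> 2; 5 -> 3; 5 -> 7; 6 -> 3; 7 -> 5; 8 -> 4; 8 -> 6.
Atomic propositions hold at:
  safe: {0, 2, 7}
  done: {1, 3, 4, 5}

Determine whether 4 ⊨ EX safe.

Sat(EX safe) = {s : some successor in {0, 2, 7}} = {2, 4, 5}
4 ∈ Sat(EX safe) = {2, 4, 5}, so the formula holds at 4.

Yes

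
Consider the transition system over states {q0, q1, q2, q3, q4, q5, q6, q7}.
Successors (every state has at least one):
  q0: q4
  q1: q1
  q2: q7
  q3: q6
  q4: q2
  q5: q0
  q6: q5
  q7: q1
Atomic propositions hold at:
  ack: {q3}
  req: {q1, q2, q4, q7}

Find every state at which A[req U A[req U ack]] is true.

A[req U ack]: least fixpoint, start Z0 = Sat(ack) = {q3}, add states in Sat(req) with every successor in Z. Already a fixed point.
Sat(A[req U ack]) = {q3}
A[req U A[req U ack]]: least fixpoint, start Z0 = Sat(A[req U ack]) = {q3}, add states in Sat(req) with every successor in Z. Already a fixed point.
Sat(A[req U A[req U ack]]) = {q3}

{q3}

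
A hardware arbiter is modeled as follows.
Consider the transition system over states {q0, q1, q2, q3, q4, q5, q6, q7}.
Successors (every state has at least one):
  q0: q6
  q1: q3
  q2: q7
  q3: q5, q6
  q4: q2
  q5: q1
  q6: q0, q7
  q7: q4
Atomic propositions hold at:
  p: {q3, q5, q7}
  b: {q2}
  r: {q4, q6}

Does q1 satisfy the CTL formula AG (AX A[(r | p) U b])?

Sat(r | p) = {q3, q4, q5, q6, q7}
A[(r | p) U b]: least fixpoint, start Z0 = Sat(b) = {q2}, add states in Sat(r | p) with every successor in Z. Z1 = {q2, q4}; Z2 = {q2, q4, q7}; fixed.
Sat(A[(r | p) U b]) = {q2, q4, q7}
Sat(AX A[(r | p) U b]) = {s : every successor in {q2, q4, q7}} = {q2, q4, q7}
AG (AX A[(r | p) U b]): greatest fixpoint, start Z0 = {q2, q4, q7}, keep only states in Sat with every successor in Z. Already a fixed point.
Sat(AG (AX A[(r | p) U b])) = {q2, q4, q7}
q1 ∉ Sat(AG (AX A[(r | p) U b])) = {q2, q4, q7}, so the formula does not hold at q1.

No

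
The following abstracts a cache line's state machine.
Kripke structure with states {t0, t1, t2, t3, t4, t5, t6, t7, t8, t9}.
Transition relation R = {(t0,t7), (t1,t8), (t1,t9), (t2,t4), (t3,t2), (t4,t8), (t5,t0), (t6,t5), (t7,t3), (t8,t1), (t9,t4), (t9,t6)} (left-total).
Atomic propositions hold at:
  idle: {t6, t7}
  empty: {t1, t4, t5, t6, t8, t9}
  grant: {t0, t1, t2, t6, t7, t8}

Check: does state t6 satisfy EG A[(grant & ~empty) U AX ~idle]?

Sat(~empty) = {t0, t2, t3, t7}
Sat(grant & ~empty) = {t0, t2, t7}
Sat(~idle) = {t0, t1, t2, t3, t4, t5, t8, t9}
Sat(AX ~idle) = {s : every successor in {t0, t1, t2, t3, t4, t5, t8, t9}} = {t1, t2, t3, t4, t5, t6, t7, t8}
A[(grant & ~empty) U AX ~idle]: least fixpoint, start Z0 = Sat(AX ~idle) = {t1, t2, t3, t4, t5, t6, t7, t8}, add states in Sat(grant & ~empty) with every successor in Z. Z1 = {t0, t1, t2, t3, t4, t5, t6, t7, t8}; fixed.
Sat(A[(grant & ~empty) U AX ~idle]) = {t0, t1, t2, t3, t4, t5, t6, t7, t8}
EG A[(grant & ~empty) U AX ~idle]: greatest fixpoint, start Z0 = {t0, t1, t2, t3, t4, t5, t6, t7, t8}, keep only states in Sat with some successor in Z. Already a fixed point.
Sat(EG A[(grant & ~empty) U AX ~idle]) = {t0, t1, t2, t3, t4, t5, t6, t7, t8}
t6 ∈ Sat(EG A[(grant & ~empty) U AX ~idle]) = {t0, t1, t2, t3, t4, t5, t6, t7, t8}, so the formula holds at t6.

Yes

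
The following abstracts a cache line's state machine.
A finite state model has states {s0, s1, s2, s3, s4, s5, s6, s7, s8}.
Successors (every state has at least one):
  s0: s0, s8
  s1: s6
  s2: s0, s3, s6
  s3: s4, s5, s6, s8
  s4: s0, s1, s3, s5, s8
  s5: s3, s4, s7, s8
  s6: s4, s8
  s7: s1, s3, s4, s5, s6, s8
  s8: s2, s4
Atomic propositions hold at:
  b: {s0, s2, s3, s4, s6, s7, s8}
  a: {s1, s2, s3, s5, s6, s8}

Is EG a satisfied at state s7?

EG a: greatest fixpoint, start Z0 = {s1, s2, s3, s5, s6, s8}, keep only states in Sat with some successor in Z. Already a fixed point.
Sat(EG a) = {s1, s2, s3, s5, s6, s8}
s7 ∉ Sat(EG a) = {s1, s2, s3, s5, s6, s8}, so the formula does not hold at s7.

No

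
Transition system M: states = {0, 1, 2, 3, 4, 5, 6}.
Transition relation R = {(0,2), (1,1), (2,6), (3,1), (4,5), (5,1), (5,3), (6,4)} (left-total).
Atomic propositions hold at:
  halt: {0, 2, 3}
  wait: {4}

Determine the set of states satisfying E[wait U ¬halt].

Sat(¬halt) = {1, 4, 5, 6}
E[wait U ¬halt]: least fixpoint, start Z0 = Sat(¬halt) = {1, 4, 5, 6}, add states in Sat(wait) with some successor in Z. Already a fixed point.
Sat(E[wait U ¬halt]) = {1, 4, 5, 6}

{1, 4, 5, 6}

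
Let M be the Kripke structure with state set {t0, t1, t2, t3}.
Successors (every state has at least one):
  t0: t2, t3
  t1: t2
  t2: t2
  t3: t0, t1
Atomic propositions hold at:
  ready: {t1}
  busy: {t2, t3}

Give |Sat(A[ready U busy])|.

3

A[ready U busy]: least fixpoint, start Z0 = Sat(busy) = {t2, t3}, add states in Sat(ready) with every successor in Z. Z1 = {t1, t2, t3}; fixed.
Sat(A[ready U busy]) = {t1, t2, t3}
|Sat(A[ready U busy])| = |{t1, t2, t3}| = 3.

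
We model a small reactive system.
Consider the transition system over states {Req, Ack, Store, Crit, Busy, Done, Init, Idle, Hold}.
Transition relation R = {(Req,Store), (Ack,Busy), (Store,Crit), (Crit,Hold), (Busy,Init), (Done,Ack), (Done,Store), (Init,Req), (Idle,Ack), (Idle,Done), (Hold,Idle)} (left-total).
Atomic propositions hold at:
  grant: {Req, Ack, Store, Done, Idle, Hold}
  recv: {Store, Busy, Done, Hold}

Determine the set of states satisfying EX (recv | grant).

{Req, Ack, Crit, Done, Init, Idle, Hold}

Sat(recv | grant) = {Req, Ack, Store, Busy, Done, Idle, Hold}
Sat(EX (recv | grant)) = {s : some successor in {Req, Ack, Store, Busy, Done, Idle, Hold}} = {Req, Ack, Crit, Done, Init, Idle, Hold}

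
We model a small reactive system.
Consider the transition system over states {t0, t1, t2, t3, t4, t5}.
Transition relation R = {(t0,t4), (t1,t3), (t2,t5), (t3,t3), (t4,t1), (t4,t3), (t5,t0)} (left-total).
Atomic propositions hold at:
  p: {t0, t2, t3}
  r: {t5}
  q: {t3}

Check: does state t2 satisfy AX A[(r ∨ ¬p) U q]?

No

Sat(¬p) = {t1, t4, t5}
Sat(r ∨ ¬p) = {t1, t4, t5}
A[(r ∨ ¬p) U q]: least fixpoint, start Z0 = Sat(q) = {t3}, add states in Sat(r ∨ ¬p) with every successor in Z. Z1 = {t1, t3}; Z2 = {t1, t3, t4}; fixed.
Sat(A[(r ∨ ¬p) U q]) = {t1, t3, t4}
Sat(AX A[(r ∨ ¬p) U q]) = {s : every successor in {t1, t3, t4}} = {t0, t1, t3, t4}
t2 ∉ Sat(AX A[(r ∨ ¬p) U q]) = {t0, t1, t3, t4}, so the formula does not hold at t2.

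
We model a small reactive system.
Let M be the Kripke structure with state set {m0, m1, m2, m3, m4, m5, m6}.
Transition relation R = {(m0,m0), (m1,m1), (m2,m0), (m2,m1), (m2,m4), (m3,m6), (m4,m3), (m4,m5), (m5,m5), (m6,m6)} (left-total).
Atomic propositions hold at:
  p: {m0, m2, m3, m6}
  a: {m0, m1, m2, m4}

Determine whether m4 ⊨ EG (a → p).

No

Sat(a → p) = {m0, m2, m3, m5, m6}
EG (a → p): greatest fixpoint, start Z0 = {m0, m2, m3, m5, m6}, keep only states in Sat with some successor in Z. Already a fixed point.
Sat(EG (a → p)) = {m0, m2, m3, m5, m6}
m4 ∉ Sat(EG (a → p)) = {m0, m2, m3, m5, m6}, so the formula does not hold at m4.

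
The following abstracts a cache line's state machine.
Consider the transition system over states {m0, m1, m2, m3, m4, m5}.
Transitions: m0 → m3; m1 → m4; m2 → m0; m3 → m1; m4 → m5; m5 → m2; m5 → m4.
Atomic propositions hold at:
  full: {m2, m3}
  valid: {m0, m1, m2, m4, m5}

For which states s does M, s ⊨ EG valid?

{m1, m4, m5}

EG valid: greatest fixpoint, start Z0 = {m0, m1, m2, m4, m5}, keep only states in Sat with some successor in Z. Z1 = {m1, m2, m4, m5}; Z2 = {m1, m4, m5}; fixed.
Sat(EG valid) = {m1, m4, m5}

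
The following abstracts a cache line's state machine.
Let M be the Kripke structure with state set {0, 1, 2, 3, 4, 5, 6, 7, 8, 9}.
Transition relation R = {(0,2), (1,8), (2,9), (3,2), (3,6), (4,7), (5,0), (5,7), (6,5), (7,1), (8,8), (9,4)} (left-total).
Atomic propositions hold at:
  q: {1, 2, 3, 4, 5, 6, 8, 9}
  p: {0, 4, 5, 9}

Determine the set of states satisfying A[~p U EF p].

Sat(~p) = {1, 2, 3, 6, 7, 8}
EF p: least fixpoint, start Z0 = {0, 4, 5, 9}, add states with some successor in Z. Z1 = {0, 2, 4, 5, 6, 9}; Z2 = {0, 2, 3, 4, 5, 6, 9}; fixed.
Sat(EF p) = {0, 2, 3, 4, 5, 6, 9}
A[~p U EF p]: least fixpoint, start Z0 = Sat(EF p) = {0, 2, 3, 4, 5, 6, 9}, add states in Sat(~p) with every successor in Z. Already a fixed point.
Sat(A[~p U EF p]) = {0, 2, 3, 4, 5, 6, 9}

{0, 2, 3, 4, 5, 6, 9}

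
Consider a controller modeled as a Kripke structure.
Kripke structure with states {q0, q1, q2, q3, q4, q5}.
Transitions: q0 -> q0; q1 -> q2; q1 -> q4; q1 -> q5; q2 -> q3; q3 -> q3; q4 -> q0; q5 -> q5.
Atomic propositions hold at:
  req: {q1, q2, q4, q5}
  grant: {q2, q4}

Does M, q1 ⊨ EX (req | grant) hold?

Yes

Sat(req | grant) = {q1, q2, q4, q5}
Sat(EX (req | grant)) = {s : some successor in {q1, q2, q4, q5}} = {q1, q5}
q1 ∈ Sat(EX (req | grant)) = {q1, q5}, so the formula holds at q1.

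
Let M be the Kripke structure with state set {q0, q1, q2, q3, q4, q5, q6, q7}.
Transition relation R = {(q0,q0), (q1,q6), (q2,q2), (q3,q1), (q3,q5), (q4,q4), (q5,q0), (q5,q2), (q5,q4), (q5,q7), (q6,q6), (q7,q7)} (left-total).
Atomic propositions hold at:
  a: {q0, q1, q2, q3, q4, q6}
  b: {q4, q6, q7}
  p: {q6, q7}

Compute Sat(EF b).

{q1, q3, q4, q5, q6, q7}

EF b: least fixpoint, start Z0 = {q4, q6, q7}, add states with some successor in Z. Z1 = {q1, q4, q5, q6, q7}; Z2 = {q1, q3, q4, q5, q6, q7}; fixed.
Sat(EF b) = {q1, q3, q4, q5, q6, q7}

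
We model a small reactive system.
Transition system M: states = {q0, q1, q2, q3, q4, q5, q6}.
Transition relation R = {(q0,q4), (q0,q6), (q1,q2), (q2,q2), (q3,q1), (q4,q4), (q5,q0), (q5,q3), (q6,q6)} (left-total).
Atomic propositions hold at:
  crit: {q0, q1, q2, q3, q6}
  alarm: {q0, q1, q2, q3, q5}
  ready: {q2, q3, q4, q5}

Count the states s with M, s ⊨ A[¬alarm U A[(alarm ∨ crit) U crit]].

Sat(¬alarm) = {q4, q6}
Sat(alarm ∨ crit) = {q0, q1, q2, q3, q5, q6}
A[(alarm ∨ crit) U crit]: least fixpoint, start Z0 = Sat(crit) = {q0, q1, q2, q3, q6}, add states in Sat(alarm ∨ crit) with every successor in Z. Z1 = {q0, q1, q2, q3, q5, q6}; fixed.
Sat(A[(alarm ∨ crit) U crit]) = {q0, q1, q2, q3, q5, q6}
A[¬alarm U A[(alarm ∨ crit) U crit]]: least fixpoint, start Z0 = Sat(A[(alarm ∨ crit) U crit]) = {q0, q1, q2, q3, q5, q6}, add states in Sat(¬alarm) with every successor in Z. Already a fixed point.
Sat(A[¬alarm U A[(alarm ∨ crit) U crit]]) = {q0, q1, q2, q3, q5, q6}
|Sat(A[¬alarm U A[(alarm ∨ crit) U crit]])| = |{q0, q1, q2, q3, q5, q6}| = 6.

6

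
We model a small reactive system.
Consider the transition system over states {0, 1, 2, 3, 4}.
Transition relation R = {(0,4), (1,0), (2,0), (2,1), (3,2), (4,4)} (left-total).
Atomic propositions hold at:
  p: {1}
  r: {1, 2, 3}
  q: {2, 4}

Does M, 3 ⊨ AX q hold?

Sat(AX q) = {s : every successor in {2, 4}} = {0, 3, 4}
3 ∈ Sat(AX q) = {0, 3, 4}, so the formula holds at 3.

Yes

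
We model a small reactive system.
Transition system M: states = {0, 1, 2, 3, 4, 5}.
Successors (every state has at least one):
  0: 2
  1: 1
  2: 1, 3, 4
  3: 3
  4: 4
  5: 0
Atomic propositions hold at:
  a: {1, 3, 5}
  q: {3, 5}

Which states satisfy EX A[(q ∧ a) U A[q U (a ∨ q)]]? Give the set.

{1, 2, 3}

Sat(q ∧ a) = {3, 5}
Sat(a ∨ q) = {1, 3, 5}
A[q U (a ∨ q)]: least fixpoint, start Z0 = Sat((a ∨ q)) = {1, 3, 5}, add states in Sat(q) with every successor in Z. Already a fixed point.
Sat(A[q U (a ∨ q)]) = {1, 3, 5}
A[(q ∧ a) U A[q U (a ∨ q)]]: least fixpoint, start Z0 = Sat(A[q U (a ∨ q)]) = {1, 3, 5}, add states in Sat(q ∧ a) with every successor in Z. Already a fixed point.
Sat(A[(q ∧ a) U A[q U (a ∨ q)]]) = {1, 3, 5}
Sat(EX A[(q ∧ a) U A[q U (a ∨ q)]]) = {s : some successor in {1, 3, 5}} = {1, 2, 3}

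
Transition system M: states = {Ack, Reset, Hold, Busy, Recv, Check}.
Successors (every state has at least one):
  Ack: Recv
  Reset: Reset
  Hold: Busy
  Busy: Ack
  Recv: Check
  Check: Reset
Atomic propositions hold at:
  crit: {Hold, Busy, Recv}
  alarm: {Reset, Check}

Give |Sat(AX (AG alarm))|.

3

AG alarm: greatest fixpoint, start Z0 = {Reset, Check}, keep only states in Sat with every successor in Z. Already a fixed point.
Sat(AG alarm) = {Reset, Check}
Sat(AX (AG alarm)) = {s : every successor in {Reset, Check}} = {Reset, Recv, Check}
|Sat(AX (AG alarm))| = |{Reset, Recv, Check}| = 3.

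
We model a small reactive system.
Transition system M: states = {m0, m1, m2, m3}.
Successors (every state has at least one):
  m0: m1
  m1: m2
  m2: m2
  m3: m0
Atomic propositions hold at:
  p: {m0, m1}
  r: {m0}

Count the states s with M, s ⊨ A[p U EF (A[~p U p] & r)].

Sat(~p) = {m2, m3}
A[~p U p]: least fixpoint, start Z0 = Sat(p) = {m0, m1}, add states in Sat(~p) with every successor in Z. Z1 = {m0, m1, m3}; fixed.
Sat(A[~p U p]) = {m0, m1, m3}
Sat(A[~p U p] & r) = {m0}
EF (A[~p U p] & r): least fixpoint, start Z0 = {m0}, add states with some successor in Z. Z1 = {m0, m3}; fixed.
Sat(EF (A[~p U p] & r)) = {m0, m3}
A[p U EF (A[~p U p] & r)]: least fixpoint, start Z0 = Sat(EF (A[~p U p] & r)) = {m0, m3}, add states in Sat(p) with every successor in Z. Already a fixed point.
Sat(A[p U EF (A[~p U p] & r)]) = {m0, m3}
|Sat(A[p U EF (A[~p U p] & r)])| = |{m0, m3}| = 2.

2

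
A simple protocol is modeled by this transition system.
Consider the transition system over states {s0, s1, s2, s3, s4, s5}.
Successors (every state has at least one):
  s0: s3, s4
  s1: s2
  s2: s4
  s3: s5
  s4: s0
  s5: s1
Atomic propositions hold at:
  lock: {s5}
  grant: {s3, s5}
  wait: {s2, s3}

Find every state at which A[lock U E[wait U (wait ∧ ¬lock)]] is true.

Sat(¬lock) = {s0, s1, s2, s3, s4}
Sat(wait ∧ ¬lock) = {s2, s3}
E[wait U (wait ∧ ¬lock)]: least fixpoint, start Z0 = Sat((wait ∧ ¬lock)) = {s2, s3}, add states in Sat(wait) with some successor in Z. Already a fixed point.
Sat(E[wait U (wait ∧ ¬lock)]) = {s2, s3}
A[lock U E[wait U (wait ∧ ¬lock)]]: least fixpoint, start Z0 = Sat(E[wait U (wait ∧ ¬lock)]) = {s2, s3}, add states in Sat(lock) with every successor in Z. Already a fixed point.
Sat(A[lock U E[wait U (wait ∧ ¬lock)]]) = {s2, s3}

{s2, s3}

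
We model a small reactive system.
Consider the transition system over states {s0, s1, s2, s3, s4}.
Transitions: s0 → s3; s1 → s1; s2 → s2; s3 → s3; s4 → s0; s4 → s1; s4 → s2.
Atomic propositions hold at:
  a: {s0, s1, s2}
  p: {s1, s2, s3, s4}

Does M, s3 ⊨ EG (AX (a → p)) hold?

Sat(a → p) = {s1, s2, s3, s4}
Sat(AX (a → p)) = {s : every successor in {s1, s2, s3, s4}} = {s0, s1, s2, s3}
EG (AX (a → p)): greatest fixpoint, start Z0 = {s0, s1, s2, s3}, keep only states in Sat with some successor in Z. Already a fixed point.
Sat(EG (AX (a → p))) = {s0, s1, s2, s3}
s3 ∈ Sat(EG (AX (a → p))) = {s0, s1, s2, s3}, so the formula holds at s3.

Yes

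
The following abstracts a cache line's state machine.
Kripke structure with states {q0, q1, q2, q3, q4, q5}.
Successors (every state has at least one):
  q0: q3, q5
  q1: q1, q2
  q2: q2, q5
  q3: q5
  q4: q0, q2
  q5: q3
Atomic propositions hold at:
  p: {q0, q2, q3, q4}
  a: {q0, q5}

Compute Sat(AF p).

AF p: least fixpoint, start Z0 = {q0, q2, q3, q4}, add states with every successor in Z. Z1 = {q0, q2, q3, q4, q5}; fixed.
Sat(AF p) = {q0, q2, q3, q4, q5}

{q0, q2, q3, q4, q5}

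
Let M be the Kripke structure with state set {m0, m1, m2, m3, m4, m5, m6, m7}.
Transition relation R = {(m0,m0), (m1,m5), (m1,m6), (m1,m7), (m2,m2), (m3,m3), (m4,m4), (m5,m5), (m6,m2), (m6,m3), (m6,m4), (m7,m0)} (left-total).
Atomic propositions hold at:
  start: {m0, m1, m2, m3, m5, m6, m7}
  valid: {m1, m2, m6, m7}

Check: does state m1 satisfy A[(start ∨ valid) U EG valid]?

Sat(start ∨ valid) = {m0, m1, m2, m3, m5, m6, m7}
EG valid: greatest fixpoint, start Z0 = {m1, m2, m6, m7}, keep only states in Sat with some successor in Z. Z1 = {m1, m2, m6}; fixed.
Sat(EG valid) = {m1, m2, m6}
A[(start ∨ valid) U EG valid]: least fixpoint, start Z0 = Sat(EG valid) = {m1, m2, m6}, add states in Sat(start ∨ valid) with every successor in Z. Already a fixed point.
Sat(A[(start ∨ valid) U EG valid]) = {m1, m2, m6}
m1 ∈ Sat(A[(start ∨ valid) U EG valid]) = {m1, m2, m6}, so the formula holds at m1.

Yes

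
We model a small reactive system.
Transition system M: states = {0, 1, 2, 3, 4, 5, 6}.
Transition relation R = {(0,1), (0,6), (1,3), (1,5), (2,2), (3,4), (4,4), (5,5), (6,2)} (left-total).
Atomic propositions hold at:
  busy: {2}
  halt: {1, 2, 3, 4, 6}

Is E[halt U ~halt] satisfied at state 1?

Yes

Sat(~halt) = {0, 5}
E[halt U ~halt]: least fixpoint, start Z0 = Sat(~halt) = {0, 5}, add states in Sat(halt) with some successor in Z. Z1 = {0, 1, 5}; fixed.
Sat(E[halt U ~halt]) = {0, 1, 5}
1 ∈ Sat(E[halt U ~halt]) = {0, 1, 5}, so the formula holds at 1.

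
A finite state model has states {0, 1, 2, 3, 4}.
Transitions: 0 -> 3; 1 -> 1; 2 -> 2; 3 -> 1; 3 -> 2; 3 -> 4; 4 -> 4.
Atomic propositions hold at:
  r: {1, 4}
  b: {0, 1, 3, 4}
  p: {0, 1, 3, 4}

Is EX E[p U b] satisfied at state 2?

No

E[p U b]: least fixpoint, start Z0 = Sat(b) = {0, 1, 3, 4}, add states in Sat(p) with some successor in Z. Already a fixed point.
Sat(E[p U b]) = {0, 1, 3, 4}
Sat(EX E[p U b]) = {s : some successor in {0, 1, 3, 4}} = {0, 1, 3, 4}
2 ∉ Sat(EX E[p U b]) = {0, 1, 3, 4}, so the formula does not hold at 2.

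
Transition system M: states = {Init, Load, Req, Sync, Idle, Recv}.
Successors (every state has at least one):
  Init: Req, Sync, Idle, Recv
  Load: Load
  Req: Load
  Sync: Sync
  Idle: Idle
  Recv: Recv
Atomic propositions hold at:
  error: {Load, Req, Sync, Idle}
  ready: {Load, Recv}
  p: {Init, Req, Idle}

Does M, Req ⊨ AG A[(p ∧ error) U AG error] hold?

Yes

Sat(p ∧ error) = {Req, Idle}
AG error: greatest fixpoint, start Z0 = {Load, Req, Sync, Idle}, keep only states in Sat with every successor in Z. Already a fixed point.
Sat(AG error) = {Load, Req, Sync, Idle}
A[(p ∧ error) U AG error]: least fixpoint, start Z0 = Sat(AG error) = {Load, Req, Sync, Idle}, add states in Sat(p ∧ error) with every successor in Z. Already a fixed point.
Sat(A[(p ∧ error) U AG error]) = {Load, Req, Sync, Idle}
AG A[(p ∧ error) U AG error]: greatest fixpoint, start Z0 = {Load, Req, Sync, Idle}, keep only states in Sat with every successor in Z. Already a fixed point.
Sat(AG A[(p ∧ error) U AG error]) = {Load, Req, Sync, Idle}
Req ∈ Sat(AG A[(p ∧ error) U AG error]) = {Load, Req, Sync, Idle}, so the formula holds at Req.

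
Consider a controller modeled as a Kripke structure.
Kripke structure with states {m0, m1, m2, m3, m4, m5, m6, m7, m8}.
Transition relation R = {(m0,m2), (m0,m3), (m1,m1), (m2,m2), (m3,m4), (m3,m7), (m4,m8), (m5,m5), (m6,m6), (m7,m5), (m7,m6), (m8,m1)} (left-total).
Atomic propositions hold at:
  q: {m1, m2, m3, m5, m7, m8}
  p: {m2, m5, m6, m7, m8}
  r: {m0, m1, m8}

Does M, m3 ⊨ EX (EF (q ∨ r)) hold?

Sat(q ∨ r) = {m0, m1, m2, m3, m5, m7, m8}
EF (q ∨ r): least fixpoint, start Z0 = {m0, m1, m2, m3, m5, m7, m8}, add states with some successor in Z. Z1 = {m0, m1, m2, m3, m4, m5, m7, m8}; fixed.
Sat(EF (q ∨ r)) = {m0, m1, m2, m3, m4, m5, m7, m8}
Sat(EX (EF (q ∨ r))) = {s : some successor in {m0, m1, m2, m3, m4, m5, m7, m8}} = {m0, m1, m2, m3, m4, m5, m7, m8}
m3 ∈ Sat(EX (EF (q ∨ r))) = {m0, m1, m2, m3, m4, m5, m7, m8}, so the formula holds at m3.

Yes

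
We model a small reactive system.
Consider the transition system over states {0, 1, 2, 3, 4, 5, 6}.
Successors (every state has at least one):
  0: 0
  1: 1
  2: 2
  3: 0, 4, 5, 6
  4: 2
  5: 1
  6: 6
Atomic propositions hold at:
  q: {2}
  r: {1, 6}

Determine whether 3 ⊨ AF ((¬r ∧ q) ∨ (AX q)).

No

Sat(¬r) = {0, 2, 3, 4, 5}
Sat(¬r ∧ q) = {2}
Sat(AX q) = {s : every successor in {2}} = {2, 4}
Sat((¬r ∧ q) ∨ (AX q)) = {2, 4}
AF ((¬r ∧ q) ∨ (AX q)): least fixpoint, start Z0 = {2, 4}, add states with every successor in Z. Already a fixed point.
Sat(AF ((¬r ∧ q) ∨ (AX q))) = {2, 4}
3 ∉ Sat(AF ((¬r ∧ q) ∨ (AX q))) = {2, 4}, so the formula does not hold at 3.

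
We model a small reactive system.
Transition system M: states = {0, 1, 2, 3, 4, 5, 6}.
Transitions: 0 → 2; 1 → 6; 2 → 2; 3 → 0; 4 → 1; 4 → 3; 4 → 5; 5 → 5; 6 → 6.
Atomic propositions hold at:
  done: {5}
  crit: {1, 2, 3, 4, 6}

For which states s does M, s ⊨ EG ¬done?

{0, 1, 2, 3, 4, 6}

Sat(¬done) = {0, 1, 2, 3, 4, 6}
EG ¬done: greatest fixpoint, start Z0 = {0, 1, 2, 3, 4, 6}, keep only states in Sat with some successor in Z. Already a fixed point.
Sat(EG ¬done) = {0, 1, 2, 3, 4, 6}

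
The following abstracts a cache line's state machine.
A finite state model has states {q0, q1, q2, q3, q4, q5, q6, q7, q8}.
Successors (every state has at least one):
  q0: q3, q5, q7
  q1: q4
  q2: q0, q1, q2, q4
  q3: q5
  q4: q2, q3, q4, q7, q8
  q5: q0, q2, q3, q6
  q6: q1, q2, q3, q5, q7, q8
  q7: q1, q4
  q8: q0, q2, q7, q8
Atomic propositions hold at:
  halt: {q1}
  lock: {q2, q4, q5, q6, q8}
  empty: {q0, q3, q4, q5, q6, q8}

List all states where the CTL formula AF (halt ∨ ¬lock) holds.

Sat(¬lock) = {q0, q1, q3, q7}
Sat(halt ∨ ¬lock) = {q0, q1, q3, q7}
AF (halt ∨ ¬lock): least fixpoint, start Z0 = {q0, q1, q3, q7}, add states with every successor in Z. Already a fixed point.
Sat(AF (halt ∨ ¬lock)) = {q0, q1, q3, q7}

{q0, q1, q3, q7}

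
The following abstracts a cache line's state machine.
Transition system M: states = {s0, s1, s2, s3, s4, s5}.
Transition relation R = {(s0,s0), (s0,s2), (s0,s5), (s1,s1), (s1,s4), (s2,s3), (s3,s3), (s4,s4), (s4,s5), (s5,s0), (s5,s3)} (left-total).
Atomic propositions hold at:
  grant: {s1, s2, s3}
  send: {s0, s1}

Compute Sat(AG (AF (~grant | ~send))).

{s0, s2, s3, s4, s5}

Sat(~grant) = {s0, s4, s5}
Sat(~send) = {s2, s3, s4, s5}
Sat(~grant | ~send) = {s0, s2, s3, s4, s5}
AF (~grant | ~send): least fixpoint, start Z0 = {s0, s2, s3, s4, s5}, add states with every successor in Z. Already a fixed point.
Sat(AF (~grant | ~send)) = {s0, s2, s3, s4, s5}
AG (AF (~grant | ~send)): greatest fixpoint, start Z0 = {s0, s2, s3, s4, s5}, keep only states in Sat with every successor in Z. Already a fixed point.
Sat(AG (AF (~grant | ~send))) = {s0, s2, s3, s4, s5}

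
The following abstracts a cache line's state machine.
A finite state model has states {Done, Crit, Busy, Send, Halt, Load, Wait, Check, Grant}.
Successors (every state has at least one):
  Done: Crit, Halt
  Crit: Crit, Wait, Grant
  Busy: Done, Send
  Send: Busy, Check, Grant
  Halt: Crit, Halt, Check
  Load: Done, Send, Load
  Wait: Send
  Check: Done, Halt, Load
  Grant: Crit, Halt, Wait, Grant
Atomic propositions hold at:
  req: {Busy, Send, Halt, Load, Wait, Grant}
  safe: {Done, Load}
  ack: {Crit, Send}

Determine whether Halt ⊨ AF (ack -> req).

Sat(ack -> req) = {Done, Busy, Send, Halt, Load, Wait, Check, Grant}
AF (ack -> req): least fixpoint, start Z0 = {Done, Busy, Send, Halt, Load, Wait, Check, Grant}, add states with every successor in Z. Already a fixed point.
Sat(AF (ack -> req)) = {Done, Busy, Send, Halt, Load, Wait, Check, Grant}
Halt ∈ Sat(AF (ack -> req)) = {Done, Busy, Send, Halt, Load, Wait, Check, Grant}, so the formula holds at Halt.

Yes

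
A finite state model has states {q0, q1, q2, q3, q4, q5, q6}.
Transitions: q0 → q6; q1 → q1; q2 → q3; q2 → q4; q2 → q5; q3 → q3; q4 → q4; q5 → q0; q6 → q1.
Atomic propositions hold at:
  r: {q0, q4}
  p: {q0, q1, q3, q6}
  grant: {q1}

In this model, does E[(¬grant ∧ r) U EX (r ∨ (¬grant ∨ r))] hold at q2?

Sat(¬grant) = {q0, q2, q3, q4, q5, q6}
Sat(¬grant ∧ r) = {q0, q4}
Sat(¬grant ∨ r) = {q0, q2, q3, q4, q5, q6}
Sat(r ∨ (¬grant ∨ r)) = {q0, q2, q3, q4, q5, q6}
Sat(EX (r ∨ (¬grant ∨ r))) = {s : some successor in {q0, q2, q3, q4, q5, q6}} = {q0, q2, q3, q4, q5}
E[(¬grant ∧ r) U EX (r ∨ (¬grant ∨ r))]: least fixpoint, start Z0 = Sat(EX (r ∨ (¬grant ∨ r))) = {q0, q2, q3, q4, q5}, add states in Sat(¬grant ∧ r) with some successor in Z. Already a fixed point.
Sat(E[(¬grant ∧ r) U EX (r ∨ (¬grant ∨ r))]) = {q0, q2, q3, q4, q5}
q2 ∈ Sat(E[(¬grant ∧ r) U EX (r ∨ (¬grant ∨ r))]) = {q0, q2, q3, q4, q5}, so the formula holds at q2.

Yes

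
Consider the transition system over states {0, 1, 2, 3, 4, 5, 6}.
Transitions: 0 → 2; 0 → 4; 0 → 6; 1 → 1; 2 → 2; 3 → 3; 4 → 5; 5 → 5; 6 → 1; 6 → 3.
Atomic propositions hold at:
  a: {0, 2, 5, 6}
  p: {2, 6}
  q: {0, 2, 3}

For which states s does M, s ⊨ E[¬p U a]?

{0, 2, 4, 5, 6}

Sat(¬p) = {0, 1, 3, 4, 5}
E[¬p U a]: least fixpoint, start Z0 = Sat(a) = {0, 2, 5, 6}, add states in Sat(¬p) with some successor in Z. Z1 = {0, 2, 4, 5, 6}; fixed.
Sat(E[¬p U a]) = {0, 2, 4, 5, 6}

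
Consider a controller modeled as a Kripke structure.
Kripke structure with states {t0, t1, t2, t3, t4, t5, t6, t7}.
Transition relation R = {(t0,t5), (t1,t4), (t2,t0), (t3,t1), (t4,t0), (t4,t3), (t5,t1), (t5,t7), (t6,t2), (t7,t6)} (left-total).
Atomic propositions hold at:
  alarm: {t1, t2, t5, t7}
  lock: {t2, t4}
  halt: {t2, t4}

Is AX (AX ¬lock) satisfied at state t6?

Yes

Sat(¬lock) = {t0, t1, t3, t5, t6, t7}
Sat(AX ¬lock) = {s : every successor in {t0, t1, t3, t5, t6, t7}} = {t0, t2, t3, t4, t5, t7}
Sat(AX (AX ¬lock)) = {s : every successor in {t0, t2, t3, t4, t5, t7}} = {t0, t1, t2, t4, t6}
t6 ∈ Sat(AX (AX ¬lock)) = {t0, t1, t2, t4, t6}, so the formula holds at t6.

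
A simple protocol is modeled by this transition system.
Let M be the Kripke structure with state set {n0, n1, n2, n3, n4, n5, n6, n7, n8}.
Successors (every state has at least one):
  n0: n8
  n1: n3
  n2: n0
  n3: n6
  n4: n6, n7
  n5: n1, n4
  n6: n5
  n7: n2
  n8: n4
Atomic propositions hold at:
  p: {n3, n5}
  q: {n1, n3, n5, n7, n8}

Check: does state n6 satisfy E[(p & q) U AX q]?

Yes

Sat(p & q) = {n3, n5}
Sat(AX q) = {s : every successor in {n1, n3, n5, n7, n8}} = {n0, n1, n6}
E[(p & q) U AX q]: least fixpoint, start Z0 = Sat(AX q) = {n0, n1, n6}, add states in Sat(p & q) with some successor in Z. Z1 = {n0, n1, n3, n5, n6}; fixed.
Sat(E[(p & q) U AX q]) = {n0, n1, n3, n5, n6}
n6 ∈ Sat(E[(p & q) U AX q]) = {n0, n1, n3, n5, n6}, so the formula holds at n6.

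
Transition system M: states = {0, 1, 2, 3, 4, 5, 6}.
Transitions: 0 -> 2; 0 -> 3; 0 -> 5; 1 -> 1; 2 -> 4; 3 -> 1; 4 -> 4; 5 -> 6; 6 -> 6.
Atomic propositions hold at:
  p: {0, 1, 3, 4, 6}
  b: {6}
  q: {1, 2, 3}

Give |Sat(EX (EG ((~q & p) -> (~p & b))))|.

3

Sat(~q) = {0, 4, 5, 6}
Sat(~q & p) = {0, 4, 6}
Sat(~p) = {2, 5}
Sat(~p & b) = ∅
Sat((~q & p) -> (~p & b)) = {1, 2, 3, 5}
EG ((~q & p) -> (~p & b)): greatest fixpoint, start Z0 = {1, 2, 3, 5}, keep only states in Sat with some successor in Z. Z1 = {1, 3}; fixed.
Sat(EG ((~q & p) -> (~p & b))) = {1, 3}
Sat(EX (EG ((~q & p) -> (~p & b)))) = {s : some successor in {1, 3}} = {0, 1, 3}
|Sat(EX (EG ((~q & p) -> (~p & b))))| = |{0, 1, 3}| = 3.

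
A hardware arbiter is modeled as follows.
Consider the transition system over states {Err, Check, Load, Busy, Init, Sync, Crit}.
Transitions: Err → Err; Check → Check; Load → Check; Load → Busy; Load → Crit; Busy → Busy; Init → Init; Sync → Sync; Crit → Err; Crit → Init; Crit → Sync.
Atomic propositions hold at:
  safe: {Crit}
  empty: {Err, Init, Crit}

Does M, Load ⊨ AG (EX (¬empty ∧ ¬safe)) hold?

Sat(¬empty) = {Check, Load, Busy, Sync}
Sat(¬safe) = {Err, Check, Load, Busy, Init, Sync}
Sat(¬empty ∧ ¬safe) = {Check, Load, Busy, Sync}
Sat(EX (¬empty ∧ ¬safe)) = {s : some successor in {Check, Load, Busy, Sync}} = {Check, Load, Busy, Sync, Crit}
AG (EX (¬empty ∧ ¬safe)): greatest fixpoint, start Z0 = {Check, Load, Busy, Sync, Crit}, keep only states in Sat with every successor in Z. Z1 = {Check, Load, Busy, Sync}; Z2 = {Check, Busy, Sync}; fixed.
Sat(AG (EX (¬empty ∧ ¬safe))) = {Check, Busy, Sync}
Load ∉ Sat(AG (EX (¬empty ∧ ¬safe))) = {Check, Busy, Sync}, so the formula does not hold at Load.

No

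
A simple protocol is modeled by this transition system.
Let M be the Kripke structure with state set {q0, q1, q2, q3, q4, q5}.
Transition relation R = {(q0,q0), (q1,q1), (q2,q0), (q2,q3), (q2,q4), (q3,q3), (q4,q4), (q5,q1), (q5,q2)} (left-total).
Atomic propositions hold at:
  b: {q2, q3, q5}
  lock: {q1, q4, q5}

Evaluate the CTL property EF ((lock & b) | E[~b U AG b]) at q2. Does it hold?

Sat(lock & b) = {q5}
Sat(~b) = {q0, q1, q4}
AG b: greatest fixpoint, start Z0 = {q2, q3, q5}, keep only states in Sat with every successor in Z. Z1 = {q3}; fixed.
Sat(AG b) = {q3}
E[~b U AG b]: least fixpoint, start Z0 = Sat(AG b) = {q3}, add states in Sat(~b) with some successor in Z. Already a fixed point.
Sat(E[~b U AG b]) = {q3}
Sat((lock & b) | E[~b U AG b]) = {q3, q5}
EF ((lock & b) | E[~b U AG b]): least fixpoint, start Z0 = {q3, q5}, add states with some successor in Z. Z1 = {q2, q3, q5}; fixed.
Sat(EF ((lock & b) | E[~b U AG b])) = {q2, q3, q5}
q2 ∈ Sat(EF ((lock & b) | E[~b U AG b])) = {q2, q3, q5}, so the formula holds at q2.

Yes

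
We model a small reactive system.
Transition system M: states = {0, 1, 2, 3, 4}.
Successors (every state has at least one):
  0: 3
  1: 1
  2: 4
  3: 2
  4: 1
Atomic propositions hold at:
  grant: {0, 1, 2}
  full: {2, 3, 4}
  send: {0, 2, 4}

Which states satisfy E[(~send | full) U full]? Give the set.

Sat(~send) = {1, 3}
Sat(~send | full) = {1, 2, 3, 4}
E[(~send | full) U full]: least fixpoint, start Z0 = Sat(full) = {2, 3, 4}, add states in Sat(~send | full) with some successor in Z. Already a fixed point.
Sat(E[(~send | full) U full]) = {2, 3, 4}

{2, 3, 4}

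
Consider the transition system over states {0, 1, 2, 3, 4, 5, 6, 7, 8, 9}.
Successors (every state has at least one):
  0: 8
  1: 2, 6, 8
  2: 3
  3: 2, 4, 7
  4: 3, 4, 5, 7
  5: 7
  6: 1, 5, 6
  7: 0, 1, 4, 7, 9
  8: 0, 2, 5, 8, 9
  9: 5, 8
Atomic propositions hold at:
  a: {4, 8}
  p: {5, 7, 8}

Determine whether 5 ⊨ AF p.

AF p: least fixpoint, start Z0 = {5, 7, 8}, add states with every successor in Z. Z1 = {0, 5, 7, 8, 9}; fixed.
Sat(AF p) = {0, 5, 7, 8, 9}
5 ∈ Sat(AF p) = {0, 5, 7, 8, 9}, so the formula holds at 5.

Yes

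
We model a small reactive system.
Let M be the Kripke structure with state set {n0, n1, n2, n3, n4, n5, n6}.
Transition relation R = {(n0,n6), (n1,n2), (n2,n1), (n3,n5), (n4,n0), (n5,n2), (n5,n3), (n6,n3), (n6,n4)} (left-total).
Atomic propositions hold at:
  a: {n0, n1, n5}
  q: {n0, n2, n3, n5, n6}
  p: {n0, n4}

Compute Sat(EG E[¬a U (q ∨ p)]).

Sat(¬a) = {n2, n3, n4, n6}
Sat(q ∨ p) = {n0, n2, n3, n4, n5, n6}
E[¬a U (q ∨ p)]: least fixpoint, start Z0 = Sat((q ∨ p)) = {n0, n2, n3, n4, n5, n6}, add states in Sat(¬a) with some successor in Z. Already a fixed point.
Sat(E[¬a U (q ∨ p)]) = {n0, n2, n3, n4, n5, n6}
EG E[¬a U (q ∨ p)]: greatest fixpoint, start Z0 = {n0, n2, n3, n4, n5, n6}, keep only states in Sat with some successor in Z. Z1 = {n0, n3, n4, n5, n6}; fixed.
Sat(EG E[¬a U (q ∨ p)]) = {n0, n3, n4, n5, n6}

{n0, n3, n4, n5, n6}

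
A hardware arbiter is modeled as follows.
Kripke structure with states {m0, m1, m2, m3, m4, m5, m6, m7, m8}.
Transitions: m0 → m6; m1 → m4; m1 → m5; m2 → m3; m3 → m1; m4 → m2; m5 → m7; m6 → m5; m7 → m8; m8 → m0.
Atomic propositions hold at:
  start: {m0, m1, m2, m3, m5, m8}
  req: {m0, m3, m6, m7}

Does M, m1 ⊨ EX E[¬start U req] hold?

Sat(¬start) = {m4, m6, m7}
E[¬start U req]: least fixpoint, start Z0 = Sat(req) = {m0, m3, m6, m7}, add states in Sat(¬start) with some successor in Z. Already a fixed point.
Sat(E[¬start U req]) = {m0, m3, m6, m7}
Sat(EX E[¬start U req]) = {s : some successor in {m0, m3, m6, m7}} = {m0, m2, m5, m8}
m1 ∉ Sat(EX E[¬start U req]) = {m0, m2, m5, m8}, so the formula does not hold at m1.

No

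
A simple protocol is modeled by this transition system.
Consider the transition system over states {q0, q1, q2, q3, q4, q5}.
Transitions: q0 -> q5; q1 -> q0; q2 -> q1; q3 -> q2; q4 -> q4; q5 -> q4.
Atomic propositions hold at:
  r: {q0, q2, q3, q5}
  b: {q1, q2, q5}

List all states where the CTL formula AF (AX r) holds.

{q0, q1, q2, q3}

Sat(AX r) = {s : every successor in {q0, q2, q3, q5}} = {q0, q1, q3}
AF (AX r): least fixpoint, start Z0 = {q0, q1, q3}, add states with every successor in Z. Z1 = {q0, q1, q2, q3}; fixed.
Sat(AF (AX r)) = {q0, q1, q2, q3}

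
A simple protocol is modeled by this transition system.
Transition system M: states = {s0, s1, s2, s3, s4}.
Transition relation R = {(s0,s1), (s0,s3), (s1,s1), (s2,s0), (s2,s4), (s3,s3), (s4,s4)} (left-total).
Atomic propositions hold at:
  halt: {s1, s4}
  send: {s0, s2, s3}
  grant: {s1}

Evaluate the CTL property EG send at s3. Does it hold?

EG send: greatest fixpoint, start Z0 = {s0, s2, s3}, keep only states in Sat with some successor in Z. Already a fixed point.
Sat(EG send) = {s0, s2, s3}
s3 ∈ Sat(EG send) = {s0, s2, s3}, so the formula holds at s3.

Yes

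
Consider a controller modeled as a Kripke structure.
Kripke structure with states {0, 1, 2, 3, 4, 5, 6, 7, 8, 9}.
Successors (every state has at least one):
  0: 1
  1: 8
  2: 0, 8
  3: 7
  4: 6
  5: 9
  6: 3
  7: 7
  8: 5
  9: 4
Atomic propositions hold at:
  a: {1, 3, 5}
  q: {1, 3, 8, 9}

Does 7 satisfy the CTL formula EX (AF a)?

No

AF a: least fixpoint, start Z0 = {1, 3, 5}, add states with every successor in Z. Z1 = {0, 1, 3, 5, 6, 8}; Z2 = {0, 1, 2, 3, 4, 5, 6, 8}; Z3 = {0, 1, 2, 3, 4, 5, 6, 8, 9}; fixed.
Sat(AF a) = {0, 1, 2, 3, 4, 5, 6, 8, 9}
Sat(EX (AF a)) = {s : some successor in {0, 1, 2, 3, 4, 5, 6, 8, 9}} = {0, 1, 2, 4, 5, 6, 8, 9}
7 ∉ Sat(EX (AF a)) = {0, 1, 2, 4, 5, 6, 8, 9}, so the formula does not hold at 7.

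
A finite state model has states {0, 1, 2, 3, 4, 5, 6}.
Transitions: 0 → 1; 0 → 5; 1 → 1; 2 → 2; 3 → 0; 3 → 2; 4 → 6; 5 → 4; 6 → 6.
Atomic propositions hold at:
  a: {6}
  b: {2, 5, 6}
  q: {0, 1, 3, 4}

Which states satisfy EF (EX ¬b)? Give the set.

{0, 1, 3, 5}

Sat(¬b) = {0, 1, 3, 4}
Sat(EX ¬b) = {s : some successor in {0, 1, 3, 4}} = {0, 1, 3, 5}
EF (EX ¬b): least fixpoint, start Z0 = {0, 1, 3, 5}, add states with some successor in Z. Already a fixed point.
Sat(EF (EX ¬b)) = {0, 1, 3, 5}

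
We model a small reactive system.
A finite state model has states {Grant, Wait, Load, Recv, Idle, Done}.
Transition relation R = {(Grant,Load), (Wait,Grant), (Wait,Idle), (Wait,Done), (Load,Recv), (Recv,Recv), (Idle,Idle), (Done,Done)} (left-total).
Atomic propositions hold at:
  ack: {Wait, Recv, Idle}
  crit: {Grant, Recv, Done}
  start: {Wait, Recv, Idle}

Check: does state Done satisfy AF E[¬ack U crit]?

Yes

Sat(¬ack) = {Grant, Load, Done}
E[¬ack U crit]: least fixpoint, start Z0 = Sat(crit) = {Grant, Recv, Done}, add states in Sat(¬ack) with some successor in Z. Z1 = {Grant, Load, Recv, Done}; fixed.
Sat(E[¬ack U crit]) = {Grant, Load, Recv, Done}
AF E[¬ack U crit]: least fixpoint, start Z0 = {Grant, Load, Recv, Done}, add states with every successor in Z. Already a fixed point.
Sat(AF E[¬ack U crit]) = {Grant, Load, Recv, Done}
Done ∈ Sat(AF E[¬ack U crit]) = {Grant, Load, Recv, Done}, so the formula holds at Done.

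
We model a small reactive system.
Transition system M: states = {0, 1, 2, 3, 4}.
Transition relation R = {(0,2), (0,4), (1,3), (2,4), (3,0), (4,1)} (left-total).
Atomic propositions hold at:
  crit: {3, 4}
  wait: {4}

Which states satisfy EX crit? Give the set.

{0, 1, 2}

Sat(EX crit) = {s : some successor in {3, 4}} = {0, 1, 2}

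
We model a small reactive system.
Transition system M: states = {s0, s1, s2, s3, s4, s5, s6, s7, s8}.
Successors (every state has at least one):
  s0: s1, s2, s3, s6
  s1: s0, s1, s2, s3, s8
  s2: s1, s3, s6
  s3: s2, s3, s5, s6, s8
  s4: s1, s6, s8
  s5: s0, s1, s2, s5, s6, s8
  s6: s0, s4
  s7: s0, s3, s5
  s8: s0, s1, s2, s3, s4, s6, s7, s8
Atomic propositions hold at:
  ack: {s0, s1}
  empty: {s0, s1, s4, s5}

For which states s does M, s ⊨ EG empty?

{s0, s1, s4, s5}

EG empty: greatest fixpoint, start Z0 = {s0, s1, s4, s5}, keep only states in Sat with some successor in Z. Already a fixed point.
Sat(EG empty) = {s0, s1, s4, s5}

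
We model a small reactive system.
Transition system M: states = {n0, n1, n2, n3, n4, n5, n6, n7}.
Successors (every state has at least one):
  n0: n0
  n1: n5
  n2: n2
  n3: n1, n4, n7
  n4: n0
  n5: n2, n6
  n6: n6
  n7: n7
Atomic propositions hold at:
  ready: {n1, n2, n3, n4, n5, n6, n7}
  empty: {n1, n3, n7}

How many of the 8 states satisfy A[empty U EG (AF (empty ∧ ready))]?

Sat(empty ∧ ready) = {n1, n3, n7}
AF (empty ∧ ready): least fixpoint, start Z0 = {n1, n3, n7}, add states with every successor in Z. Already a fixed point.
Sat(AF (empty ∧ ready)) = {n1, n3, n7}
EG (AF (empty ∧ ready)): greatest fixpoint, start Z0 = {n1, n3, n7}, keep only states in Sat with some successor in Z. Z1 = {n3, n7}; fixed.
Sat(EG (AF (empty ∧ ready))) = {n3, n7}
A[empty U EG (AF (empty ∧ ready))]: least fixpoint, start Z0 = Sat(EG (AF (empty ∧ ready))) = {n3, n7}, add states in Sat(empty) with every successor in Z. Already a fixed point.
Sat(A[empty U EG (AF (empty ∧ ready))]) = {n3, n7}
|Sat(A[empty U EG (AF (empty ∧ ready))])| = |{n3, n7}| = 2.

2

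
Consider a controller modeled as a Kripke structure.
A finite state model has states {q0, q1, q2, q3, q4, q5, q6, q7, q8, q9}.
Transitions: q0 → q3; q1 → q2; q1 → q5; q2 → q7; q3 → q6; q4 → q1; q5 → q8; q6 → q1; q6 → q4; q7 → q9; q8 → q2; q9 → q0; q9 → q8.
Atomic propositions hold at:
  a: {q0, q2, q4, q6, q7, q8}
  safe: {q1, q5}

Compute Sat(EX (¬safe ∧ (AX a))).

Sat(¬safe) = {q0, q2, q3, q4, q6, q7, q8, q9}
Sat(AX a) = {s : every successor in {q0, q2, q4, q6, q7, q8}} = {q2, q3, q5, q8, q9}
Sat(¬safe ∧ (AX a)) = {q2, q3, q8, q9}
Sat(EX (¬safe ∧ (AX a))) = {s : some successor in {q2, q3, q8, q9}} = {q0, q1, q5, q7, q8, q9}

{q0, q1, q5, q7, q8, q9}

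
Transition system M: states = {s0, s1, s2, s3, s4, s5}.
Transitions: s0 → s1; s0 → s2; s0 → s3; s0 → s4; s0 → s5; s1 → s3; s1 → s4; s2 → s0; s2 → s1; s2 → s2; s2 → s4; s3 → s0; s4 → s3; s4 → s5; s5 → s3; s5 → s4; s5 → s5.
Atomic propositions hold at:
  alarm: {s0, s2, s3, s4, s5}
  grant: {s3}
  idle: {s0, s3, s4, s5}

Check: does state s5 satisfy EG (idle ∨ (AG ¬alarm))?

Sat(¬alarm) = {s1}
AG ¬alarm: greatest fixpoint, start Z0 = {s1}, keep only states in Sat with every successor in Z. Z1 = ∅; fixed.
Sat(AG ¬alarm) = ∅
Sat(idle ∨ (AG ¬alarm)) = {s0, s3, s4, s5}
EG (idle ∨ (AG ¬alarm)): greatest fixpoint, start Z0 = {s0, s3, s4, s5}, keep only states in Sat with some successor in Z. Already a fixed point.
Sat(EG (idle ∨ (AG ¬alarm))) = {s0, s3, s4, s5}
s5 ∈ Sat(EG (idle ∨ (AG ¬alarm))) = {s0, s3, s4, s5}, so the formula holds at s5.

Yes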